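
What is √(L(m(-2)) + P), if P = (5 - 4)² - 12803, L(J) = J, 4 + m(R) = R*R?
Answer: I*√12802 ≈ 113.15*I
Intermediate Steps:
m(R) = -4 + R² (m(R) = -4 + R*R = -4 + R²)
P = -12802 (P = 1² - 12803 = 1 - 12803 = -12802)
√(L(m(-2)) + P) = √((-4 + (-2)²) - 12802) = √((-4 + 4) - 12802) = √(0 - 12802) = √(-12802) = I*√12802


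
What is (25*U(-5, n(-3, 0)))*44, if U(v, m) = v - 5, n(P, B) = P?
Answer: -11000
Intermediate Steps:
U(v, m) = -5 + v
(25*U(-5, n(-3, 0)))*44 = (25*(-5 - 5))*44 = (25*(-10))*44 = -250*44 = -11000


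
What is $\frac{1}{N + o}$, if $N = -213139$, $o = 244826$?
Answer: $\frac{1}{31687} \approx 3.1559 \cdot 10^{-5}$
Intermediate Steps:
$\frac{1}{N + o} = \frac{1}{-213139 + 244826} = \frac{1}{31687}$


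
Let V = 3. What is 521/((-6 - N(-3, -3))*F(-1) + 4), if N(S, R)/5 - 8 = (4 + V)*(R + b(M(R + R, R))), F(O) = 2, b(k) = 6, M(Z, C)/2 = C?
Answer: -521/298 ≈ -1.7483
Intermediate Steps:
M(Z, C) = 2*C
N(S, R) = 250 + 35*R (N(S, R) = 40 + 5*((4 + 3)*(R + 6)) = 40 + 5*(7*(6 + R)) = 40 + 5*(42 + 7*R) = 40 + (210 + 35*R) = 250 + 35*R)
521/((-6 - N(-3, -3))*F(-1) + 4) = 521/((-6 - (250 + 35*(-3)))*2 + 4) = 521/((-6 - (250 - 105))*2 + 4) = 521/((-6 - 1*145)*2 + 4) = 521/((-6 - 145)*2 + 4) = 521/(-151*2 + 4) = 521/(-302 + 4) = 521/(-298) = 521*(-1/298) = -521/298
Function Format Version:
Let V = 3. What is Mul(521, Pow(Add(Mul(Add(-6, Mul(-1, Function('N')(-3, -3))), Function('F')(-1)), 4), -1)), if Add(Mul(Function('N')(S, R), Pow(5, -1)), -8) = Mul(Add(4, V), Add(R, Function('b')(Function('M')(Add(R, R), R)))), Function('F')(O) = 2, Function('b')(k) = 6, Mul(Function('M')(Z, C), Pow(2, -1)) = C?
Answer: Rational(-521, 298) ≈ -1.7483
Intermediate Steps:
Function('M')(Z, C) = Mul(2, C)
Function('N')(S, R) = Add(250, Mul(35, R)) (Function('N')(S, R) = Add(40, Mul(5, Mul(Add(4, 3), Add(R, 6)))) = Add(40, Mul(5, Mul(7, Add(6, R)))) = Add(40, Mul(5, Add(42, Mul(7, R)))) = Add(40, Add(210, Mul(35, R))) = Add(250, Mul(35, R)))
Mul(521, Pow(Add(Mul(Add(-6, Mul(-1, Function('N')(-3, -3))), Function('F')(-1)), 4), -1)) = Mul(521, Pow(Add(Mul(Add(-6, Mul(-1, Add(250, Mul(35, -3)))), 2), 4), -1)) = Mul(521, Pow(Add(Mul(Add(-6, Mul(-1, Add(250, -105))), 2), 4), -1)) = Mul(521, Pow(Add(Mul(Add(-6, Mul(-1, 145)), 2), 4), -1)) = Mul(521, Pow(Add(Mul(Add(-6, -145), 2), 4), -1)) = Mul(521, Pow(Add(Mul(-151, 2), 4), -1)) = Mul(521, Pow(Add(-302, 4), -1)) = Mul(521, Pow(-298, -1)) = Mul(521, Rational(-1, 298)) = Rational(-521, 298)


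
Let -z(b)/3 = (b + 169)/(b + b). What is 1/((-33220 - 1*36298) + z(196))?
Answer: -392/27252151 ≈ -1.4384e-5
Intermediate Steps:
z(b) = -3*(169 + b)/(2*b) (z(b) = -3*(b + 169)/(b + b) = -3*(169 + b)/(2*b))
1/((-33220 - 1*36298) + z(196)) = 1/((-33220 - 1*36298) + (3/2)*(-169 - 1*196)/196) = 1/((-33220 - 36298) + (3/2)*(1/196)*(-169 - 196)) = 1/(-69518 + (3/2)*(1/196)*(-365)) = 1/(-69518 - 1095/392) = 1/(-27252151/392) = -392/27252151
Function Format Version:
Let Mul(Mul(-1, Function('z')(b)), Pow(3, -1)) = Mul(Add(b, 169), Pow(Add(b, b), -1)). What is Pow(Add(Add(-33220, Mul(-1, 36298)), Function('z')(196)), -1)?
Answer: Rational(-392, 27252151) ≈ -1.4384e-5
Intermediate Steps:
Function('z')(b) = Mul(Rational(-3, 2), Pow(b, -1), Add(169, b)) (Function('z')(b) = Mul(-3, Mul(Add(b, 169), Pow(Add(b, b), -1))) = Mul(-3, Mul(Add(169, b), Pow(Mul(2, b), -1))) = Mul(-3, Mul(Add(169, b), Mul(Rational(1, 2), Pow(b, -1)))) = Mul(-3, Mul(Rational(1, 2), Pow(b, -1), Add(169, b))) = Mul(Rational(-3, 2), Pow(b, -1), Add(169, b)))
Pow(Add(Add(-33220, Mul(-1, 36298)), Function('z')(196)), -1) = Pow(Add(Add(-33220, Mul(-1, 36298)), Mul(Rational(3, 2), Pow(196, -1), Add(-169, Mul(-1, 196)))), -1) = Pow(Add(Add(-33220, -36298), Mul(Rational(3, 2), Rational(1, 196), Add(-169, -196))), -1) = Pow(Add(-69518, Mul(Rational(3, 2), Rational(1, 196), -365)), -1) = Pow(Add(-69518, Rational(-1095, 392)), -1) = Pow(Rational(-27252151, 392), -1) = Rational(-392, 27252151)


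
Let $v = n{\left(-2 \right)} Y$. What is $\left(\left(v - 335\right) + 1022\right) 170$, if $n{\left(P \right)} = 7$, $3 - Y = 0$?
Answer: $120360$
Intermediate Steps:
$Y = 3$ ($Y = 3 - 0 = 3 + 0 = 3$)
$v = 21$ ($v = 7 \cdot 3 = 21$)
$\left(\left(v - 335\right) + 1022\right) 170 = \left(\left(21 - 335\right) + 1022\right) 170 = \left(-314 + 1022\right) 170 = 708 \cdot 170 = 120360$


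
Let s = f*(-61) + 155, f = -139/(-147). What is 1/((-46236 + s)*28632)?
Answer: -49/64731091984 ≈ -7.5698e-10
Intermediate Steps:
f = 139/147 (f = -139*(-1/147) = 139/147 ≈ 0.94558)
s = 14306/147 (s = (139/147)*(-61) + 155 = -8479/147 + 155 = 14306/147 ≈ 97.320)
1/((-46236 + s)*28632) = 1/((-46236 + 14306/147)*28632) = (1/28632)/(-6782386/147) = -147/6782386*1/28632 = -49/64731091984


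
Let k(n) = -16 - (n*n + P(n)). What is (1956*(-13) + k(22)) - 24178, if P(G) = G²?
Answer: -50590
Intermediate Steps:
k(n) = -16 - 2*n² (k(n) = -16 - (n*n + n²) = -16 - (n² + n²) = -16 - 2*n²)
(1956*(-13) + k(22)) - 24178 = (1956*(-13) + (-16 - 2*22²)) - 24178 = (-25428 + (-16 - 2*484)) - 24178 = (-25428 + (-16 - 968)) - 24178 = (-25428 - 984) - 24178 = -26412 - 24178 = -50590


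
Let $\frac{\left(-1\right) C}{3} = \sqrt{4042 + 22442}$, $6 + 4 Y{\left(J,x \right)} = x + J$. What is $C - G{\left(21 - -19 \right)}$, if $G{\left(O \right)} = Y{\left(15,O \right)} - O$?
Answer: $\frac{111}{4} - 6 \sqrt{6621} \approx -460.47$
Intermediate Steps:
$Y{\left(J,x \right)} = - \frac{3}{2} + \frac{J}{4} + \frac{x}{4}$ ($Y{\left(J,x \right)} = - \frac{3}{2} + \frac{x + J}{4} = - \frac{3}{2} + \frac{J + x}{4} = - \frac{3}{2} + \left(\frac{J}{4} + \frac{x}{4}\right) = - \frac{3}{2} + \frac{J}{4} + \frac{x}{4}$)
$G{\left(O \right)} = \frac{9}{4} - \frac{3 O}{4}$ ($G{\left(O \right)} = \left(- \frac{3}{2} + \frac{1}{4} \cdot 15 + \frac{O}{4}\right) - O = \left(- \frac{3}{2} + \frac{15}{4} + \frac{O}{4}\right) - O = \left(\frac{9}{4} + \frac{O}{4}\right) - O = \frac{9}{4} - \frac{3 O}{4}$)
$C = - 6 \sqrt{6621}$ ($C = - 3 \sqrt{4042 + 22442} = - 3 \sqrt{26484} = - 3 \cdot 2 \sqrt{6621} = - 6 \sqrt{6621} \approx -488.22$)
$C - G{\left(21 - -19 \right)} = - 6 \sqrt{6621} - \left(\frac{9}{4} - \frac{3 \left(21 - -19\right)}{4}\right) = - 6 \sqrt{6621} - \left(\frac{9}{4} - \frac{3 \left(21 + 19\right)}{4}\right) = - 6 \sqrt{6621} - \left(\frac{9}{4} - 30\right) = - 6 \sqrt{6621} - - \frac{111}{4} = - 6 \sqrt{6621} + \frac{111}{4} = \frac{111}{4} - 6 \sqrt{6621}$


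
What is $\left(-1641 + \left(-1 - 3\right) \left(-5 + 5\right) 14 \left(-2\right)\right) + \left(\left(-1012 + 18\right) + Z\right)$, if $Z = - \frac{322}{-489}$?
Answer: $- \frac{1288193}{489} \approx -2634.3$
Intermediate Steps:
$Z = \frac{322}{489}$ ($Z = \left(-322\right) \left(- \frac{1}{489}\right) = \frac{322}{489} \approx 0.65849$)
$\left(-1641 + \left(-1 - 3\right) \left(-5 + 5\right) 14 \left(-2\right)\right) + \left(\left(-1012 + 18\right) + Z\right) = \left(-1641 + \left(-1 - 3\right) \left(-5 + 5\right) 14 \left(-2\right)\right) + \left(\left(-1012 + 18\right) + \frac{322}{489}\right) = \left(-1641 + \left(-1 - 3\right) 0 \cdot 14 \left(-2\right)\right) + \left(-994 + \frac{322}{489}\right) = \left(-1641 + \left(-4\right) 0 \cdot 14 \left(-2\right)\right) - \frac{485744}{489} = \left(-1641 + 0 \cdot 14 \left(-2\right)\right) - \frac{485744}{489} = \left(-1641 + 0 \left(-2\right)\right) - \frac{485744}{489} = \left(-1641 + 0\right) - \frac{485744}{489} = -1641 - \frac{485744}{489} = - \frac{1288193}{489}$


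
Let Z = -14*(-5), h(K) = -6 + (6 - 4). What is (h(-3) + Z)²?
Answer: 4356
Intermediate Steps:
h(K) = -4 (h(K) = -6 + 2 = -4)
Z = 70
(h(-3) + Z)² = (-4 + 70)² = 66² = 4356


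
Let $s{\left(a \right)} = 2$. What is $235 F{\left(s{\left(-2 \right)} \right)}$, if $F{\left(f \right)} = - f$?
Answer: $-470$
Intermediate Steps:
$235 F{\left(s{\left(-2 \right)} \right)} = 235 \left(\left(-1\right) 2\right) = 235 \left(-2\right) = -470$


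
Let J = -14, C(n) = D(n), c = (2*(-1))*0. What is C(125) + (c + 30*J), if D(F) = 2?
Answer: -418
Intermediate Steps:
c = 0 (c = -2*0 = 0)
C(n) = 2
C(125) + (c + 30*J) = 2 + (0 + 30*(-14)) = 2 + (0 - 420) = 2 - 420 = -418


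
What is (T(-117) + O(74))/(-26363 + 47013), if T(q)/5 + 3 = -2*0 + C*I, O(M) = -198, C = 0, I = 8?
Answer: -213/20650 ≈ -0.010315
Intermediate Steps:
T(q) = -15 (T(q) = -15 + 5*(-2*0 + 0*8) = -15 + 5*(0 + 0) = -15 + 5*0 = -15 + 0 = -15)
(T(-117) + O(74))/(-26363 + 47013) = (-15 - 198)/(-26363 + 47013) = -213/20650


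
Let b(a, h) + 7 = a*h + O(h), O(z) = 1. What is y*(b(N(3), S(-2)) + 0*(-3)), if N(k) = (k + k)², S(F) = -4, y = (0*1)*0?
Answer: 0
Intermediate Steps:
y = 0 (y = 0*0 = 0)
N(k) = 4*k² (N(k) = (2*k)² = 4*k²)
b(a, h) = -6 + a*h (b(a, h) = -7 + (a*h + 1) = -7 + (1 + a*h) = -6 + a*h)
y*(b(N(3), S(-2)) + 0*(-3)) = 0*((-6 + (4*3²)*(-4)) + 0*(-3)) = 0*((-6 + (4*9)*(-4)) + 0) = 0*((-6 + 36*(-4)) + 0) = 0*((-6 - 144) + 0) = 0*(-150 + 0) = 0*(-150) = 0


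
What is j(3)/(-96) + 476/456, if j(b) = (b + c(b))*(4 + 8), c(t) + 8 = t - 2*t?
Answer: 233/114 ≈ 2.0439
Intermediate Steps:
c(t) = -8 - t (c(t) = -8 + (t - 2*t) = -8 - t)
j(b) = -96 (j(b) = (b + (-8 - b))*(4 + 8) = -8*12 = -96)
j(3)/(-96) + 476/456 = -96/(-96) + 476/456 = -96*(-1/96) + 476*(1/456) = 1 + 119/114 = 233/114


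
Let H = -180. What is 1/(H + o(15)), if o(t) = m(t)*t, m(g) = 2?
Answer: -1/150 ≈ -0.0066667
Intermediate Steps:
o(t) = 2*t
1/(H + o(15)) = 1/(-180 + 2*15) = 1/(-180 + 30) = 1/(-150) = -1/150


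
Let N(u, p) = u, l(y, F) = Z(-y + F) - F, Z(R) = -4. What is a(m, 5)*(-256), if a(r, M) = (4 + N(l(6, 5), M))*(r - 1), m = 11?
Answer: 12800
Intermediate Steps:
l(y, F) = -4 - F
a(r, M) = 5 - 5*r (a(r, M) = (4 + (-4 - 1*5))*(r - 1) = (4 + (-4 - 5))*(-1 + r) = (4 - 9)*(-1 + r) = -5*(-1 + r) = 5 - 5*r)
a(m, 5)*(-256) = (5 - 5*11)*(-256) = (5 - 55)*(-256) = -50*(-256) = 12800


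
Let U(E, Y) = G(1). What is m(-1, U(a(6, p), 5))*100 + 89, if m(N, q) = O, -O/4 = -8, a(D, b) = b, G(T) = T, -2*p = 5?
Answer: 3289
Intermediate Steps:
p = -5/2 (p = -1/2*5 = -5/2 ≈ -2.5000)
U(E, Y) = 1
O = 32 (O = -4*(-8) = 32)
m(N, q) = 32
m(-1, U(a(6, p), 5))*100 + 89 = 32*100 + 89 = 3200 + 89 = 3289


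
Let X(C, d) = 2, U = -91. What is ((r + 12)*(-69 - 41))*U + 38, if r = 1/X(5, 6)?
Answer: 125163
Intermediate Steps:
r = ½ (r = 1/2 = ½ ≈ 0.50000)
((r + 12)*(-69 - 41))*U + 38 = ((½ + 12)*(-69 - 41))*(-91) + 38 = ((25/2)*(-110))*(-91) + 38 = -1375*(-91) + 38 = 125125 + 38 = 125163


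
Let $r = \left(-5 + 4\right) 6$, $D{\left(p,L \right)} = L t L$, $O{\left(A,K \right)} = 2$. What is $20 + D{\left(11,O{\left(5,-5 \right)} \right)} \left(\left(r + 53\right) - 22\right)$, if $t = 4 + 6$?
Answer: $1020$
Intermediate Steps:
$t = 10$
$D{\left(p,L \right)} = 10 L^{2}$ ($D{\left(p,L \right)} = L 10 L = 10 L L = 10 L^{2}$)
$r = -6$ ($r = \left(-1\right) 6 = -6$)
$20 + D{\left(11,O{\left(5,-5 \right)} \right)} \left(\left(r + 53\right) - 22\right) = 20 + 10 \cdot 2^{2} \left(\left(-6 + 53\right) - 22\right) = 20 + 10 \cdot 4 \left(47 - 22\right) = 20 + 40 \cdot 25 = 20 + 1000 = 1020$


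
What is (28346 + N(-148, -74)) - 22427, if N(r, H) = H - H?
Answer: 5919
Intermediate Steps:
N(r, H) = 0
(28346 + N(-148, -74)) - 22427 = (28346 + 0) - 22427 = 28346 - 22427 = 5919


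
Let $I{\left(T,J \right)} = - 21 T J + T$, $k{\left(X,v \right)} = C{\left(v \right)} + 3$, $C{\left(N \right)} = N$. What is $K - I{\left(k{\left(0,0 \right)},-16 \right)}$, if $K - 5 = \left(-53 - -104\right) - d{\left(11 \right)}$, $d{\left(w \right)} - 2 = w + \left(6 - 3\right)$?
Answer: $-971$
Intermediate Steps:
$d{\left(w \right)} = 5 + w$ ($d{\left(w \right)} = 2 + \left(w + \left(6 - 3\right)\right) = 2 + \left(w + 3\right) = 2 + \left(3 + w\right) = 5 + w$)
$k{\left(X,v \right)} = 3 + v$ ($k{\left(X,v \right)} = v + 3 = 3 + v$)
$I{\left(T,J \right)} = T - 21 J T$ ($I{\left(T,J \right)} = - 21 J T + T = T - 21 J T$)
$K = 40$ ($K = 5 - -35 = 5 + \left(\left(-53 + 104\right) - 16\right) = 5 + \left(51 - 16\right) = 5 + 35 = 40$)
$K - I{\left(k{\left(0,0 \right)},-16 \right)} = 40 - \left(3 + 0\right) \left(1 - -336\right) = 40 - 3 \left(1 + 336\right) = 40 - 3 \cdot 337 = 40 - 1011 = -971$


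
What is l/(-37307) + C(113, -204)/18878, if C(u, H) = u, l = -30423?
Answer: 578541085/704281546 ≈ 0.82146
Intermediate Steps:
l/(-37307) + C(113, -204)/18878 = -30423/(-37307) + 113/18878 = -30423*(-1/37307) + 113*(1/18878) = 30423/37307 + 113/18878 = 578541085/704281546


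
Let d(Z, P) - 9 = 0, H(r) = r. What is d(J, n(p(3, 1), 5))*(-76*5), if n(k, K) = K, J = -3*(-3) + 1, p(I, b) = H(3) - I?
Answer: -3420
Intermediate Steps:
p(I, b) = 3 - I
J = 10 (J = 9 + 1 = 10)
d(Z, P) = 9 (d(Z, P) = 9 + 0 = 9)
d(J, n(p(3, 1), 5))*(-76*5) = 9*(-76*5) = 9*(-380) = -3420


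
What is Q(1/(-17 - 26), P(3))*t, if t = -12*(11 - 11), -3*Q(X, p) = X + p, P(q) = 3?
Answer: 0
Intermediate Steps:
Q(X, p) = -X/3 - p/3 (Q(X, p) = -(X + p)/3 = -X/3 - p/3)
t = 0 (t = -12*0 = 0)
Q(1/(-17 - 26), P(3))*t = (-1/(3*(-17 - 26)) - ⅓*3)*0 = (-⅓/(-43) - 1)*0 = (-⅓*(-1/43) - 1)*0 = (1/129 - 1)*0 = -128/129*0 = 0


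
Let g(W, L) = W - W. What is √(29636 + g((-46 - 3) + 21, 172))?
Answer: 2*√7409 ≈ 172.15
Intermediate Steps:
g(W, L) = 0
√(29636 + g((-46 - 3) + 21, 172)) = √(29636 + 0) = √29636 = 2*√7409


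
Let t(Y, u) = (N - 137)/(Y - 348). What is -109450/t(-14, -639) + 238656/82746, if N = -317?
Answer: -273196886798/3130557 ≈ -87268.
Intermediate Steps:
t(Y, u) = -454/(-348 + Y) (t(Y, u) = (-317 - 137)/(Y - 348) = -454/(-348 + Y))
-109450/t(-14, -639) + 238656/82746 = -109450/((-454/(-348 - 14))) + 238656/82746 = -109450/((-454/(-362))) + 238656*(1/82746) = -109450/((-454*(-1/362))) + 39776/13791 = -109450/227/181 + 39776/13791 = -109450*181/227 + 39776/13791 = -19810450/227 + 39776/13791 = -273196886798/3130557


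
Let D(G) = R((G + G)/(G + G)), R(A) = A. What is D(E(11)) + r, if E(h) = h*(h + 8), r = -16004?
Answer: -16003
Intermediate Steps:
E(h) = h*(8 + h)
D(G) = 1 (D(G) = (G + G)/(G + G) = (2*G)/((2*G)) = (2*G)*(1/(2*G)) = 1)
D(E(11)) + r = 1 - 16004 = -16003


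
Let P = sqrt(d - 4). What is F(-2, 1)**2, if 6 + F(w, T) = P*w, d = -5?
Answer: 72*I ≈ 72.0*I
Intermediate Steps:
P = 3*I (P = sqrt(-5 - 4) = sqrt(-9) = 3*I ≈ 3.0*I)
F(w, T) = -6 + 3*I*w (F(w, T) = -6 + (3*I)*w = -6 + 3*I*w)
F(-2, 1)**2 = (-6 + 3*I*(-2))**2 = (-6 - 6*I)**2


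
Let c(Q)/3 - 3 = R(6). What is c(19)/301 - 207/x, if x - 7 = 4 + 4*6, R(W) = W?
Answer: -8766/1505 ≈ -5.8246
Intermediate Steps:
c(Q) = 27 (c(Q) = 9 + 3*6 = 9 + 18 = 27)
x = 35 (x = 7 + (4 + 4*6) = 7 + (4 + 24) = 7 + 28 = 35)
c(19)/301 - 207/x = 27/301 - 207/35 = -8766/1505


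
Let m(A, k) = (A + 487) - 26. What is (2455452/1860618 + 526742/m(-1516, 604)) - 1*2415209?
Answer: -790319464660101/327158665 ≈ -2.4157e+6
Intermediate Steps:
m(A, k) = 461 + A (m(A, k) = (487 + A) - 26 = 461 + A)
(2455452/1860618 + 526742/m(-1516, 604)) - 1*2415209 = (2455452/1860618 + 526742/(461 - 1516)) - 1*2415209 = (2455452*(1/1860618) + 526742/(-1055)) - 2415209 = (409242/310103 + 526742*(-1/1055)) - 2415209 = (409242/310103 - 526742/1055) - 2415209 = -162912524116/327158665 - 2415209 = -790319464660101/327158665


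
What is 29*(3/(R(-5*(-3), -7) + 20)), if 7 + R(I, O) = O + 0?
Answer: 29/2 ≈ 14.500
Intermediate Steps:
R(I, O) = -7 + O (R(I, O) = -7 + (O + 0) = -7 + O)
29*(3/(R(-5*(-3), -7) + 20)) = 29*(3/((-7 - 7) + 20)) = 29*(3/(-14 + 20)) = 29*(3/6) = 29*((⅙)*3) = 29*(½) = 29/2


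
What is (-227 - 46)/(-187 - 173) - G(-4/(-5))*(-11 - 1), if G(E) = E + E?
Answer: 479/24 ≈ 19.958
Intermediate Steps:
G(E) = 2*E
(-227 - 46)/(-187 - 173) - G(-4/(-5))*(-11 - 1) = (-227 - 46)/(-187 - 173) - 2*(-4/(-5))*(-11 - 1) = -273/(-360) - 2*(-4*(-1/5))*(-12) = -273*(-1/360) - 2*(4/5)*(-12) = 91/120 - 8*(-12)/5 = 91/120 - 1*(-96/5) = 91/120 + 96/5 = 479/24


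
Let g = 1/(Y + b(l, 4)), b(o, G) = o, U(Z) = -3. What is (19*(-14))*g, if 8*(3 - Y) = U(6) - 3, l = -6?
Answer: 1064/9 ≈ 118.22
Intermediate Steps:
Y = 15/4 (Y = 3 - (-3 - 3)/8 = 3 - ⅛*(-6) = 3 + ¾ = 15/4 ≈ 3.7500)
g = -4/9 (g = 1/(15/4 - 6) = 1/(-9/4) = -4/9 ≈ -0.44444)
(19*(-14))*g = (19*(-14))*(-4/9) = -266*(-4/9) = 1064/9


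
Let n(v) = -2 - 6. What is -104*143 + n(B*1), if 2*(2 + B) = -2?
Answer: -14880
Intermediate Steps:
B = -3 (B = -2 + (1/2)*(-2) = -2 - 1 = -3)
n(v) = -8
-104*143 + n(B*1) = -104*143 - 8 = -14872 - 8 = -14880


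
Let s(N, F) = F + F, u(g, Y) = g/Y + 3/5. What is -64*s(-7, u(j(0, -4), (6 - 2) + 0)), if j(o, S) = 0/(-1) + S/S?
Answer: -544/5 ≈ -108.80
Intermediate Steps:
j(o, S) = 1 (j(o, S) = 0*(-1) + 1 = 0 + 1 = 1)
u(g, Y) = 3/5 + g/Y (u(g, Y) = g/Y + 3*(1/5) = g/Y + 3/5 = 3/5 + g/Y)
s(N, F) = 2*F
-64*s(-7, u(j(0, -4), (6 - 2) + 0)) = -128*(3/5 + 1/((6 - 2) + 0)) = -128*(3/5 + 1/(4 + 0)) = -128*(3/5 + 1/4) = -128*17/20 = -64*17/10 = -544/5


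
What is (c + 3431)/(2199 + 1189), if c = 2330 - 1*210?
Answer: 793/484 ≈ 1.6384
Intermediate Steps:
c = 2120 (c = 2330 - 210 = 2120)
(c + 3431)/(2199 + 1189) = (2120 + 3431)/(2199 + 1189) = 5551/3388 = 5551*(1/3388) = 793/484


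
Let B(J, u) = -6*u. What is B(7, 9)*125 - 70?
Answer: -6820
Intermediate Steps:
B(7, 9)*125 - 70 = -6*9*125 - 70 = -54*125 - 70 = -6750 - 70 = -6820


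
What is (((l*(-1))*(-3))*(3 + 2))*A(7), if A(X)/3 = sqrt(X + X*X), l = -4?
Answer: -360*sqrt(14) ≈ -1347.0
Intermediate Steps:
A(X) = 3*sqrt(X + X**2) (A(X) = 3*sqrt(X + X*X) = 3*sqrt(X + X**2))
(((l*(-1))*(-3))*(3 + 2))*A(7) = ((-4*(-1)*(-3))*(3 + 2))*(3*sqrt(7*(1 + 7))) = ((4*(-3))*5)*(3*sqrt(7*8)) = (-12*5)*(3*sqrt(56)) = -180*2*sqrt(14) = -360*sqrt(14)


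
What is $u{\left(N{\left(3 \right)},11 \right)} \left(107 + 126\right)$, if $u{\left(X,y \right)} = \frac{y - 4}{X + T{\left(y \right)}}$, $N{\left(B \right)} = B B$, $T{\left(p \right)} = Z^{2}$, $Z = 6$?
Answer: $\frac{1631}{45} \approx 36.244$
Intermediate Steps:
$T{\left(p \right)} = 36$ ($T{\left(p \right)} = 6^{2} = 36$)
$N{\left(B \right)} = B^{2}$
$u{\left(X,y \right)} = \frac{-4 + y}{36 + X}$ ($u{\left(X,y \right)} = \frac{y - 4}{X + 36} = \frac{-4 + y}{36 + X}$)
$u{\left(N{\left(3 \right)},11 \right)} \left(107 + 126\right) = \frac{-4 + 11}{36 + 3^{2}} \left(107 + 126\right) = \frac{1}{36 + 9} \cdot 7 \cdot 233 = \frac{1}{45} \cdot 7 \cdot 233 = \frac{7}{45} \cdot 233 = \frac{1631}{45}$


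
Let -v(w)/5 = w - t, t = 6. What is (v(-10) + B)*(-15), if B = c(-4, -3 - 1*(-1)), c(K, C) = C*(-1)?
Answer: -1230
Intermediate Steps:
c(K, C) = -C
B = 2 (B = -(-3 - 1*(-1)) = -(-3 + 1) = -1*(-2) = 2)
v(w) = 30 - 5*w (v(w) = -5*(w - 1*6) = -5*(w - 6) = -5*(-6 + w) = 30 - 5*w)
(v(-10) + B)*(-15) = ((30 - 5*(-10)) + 2)*(-15) = ((30 + 50) + 2)*(-15) = (80 + 2)*(-15) = 82*(-15) = -1230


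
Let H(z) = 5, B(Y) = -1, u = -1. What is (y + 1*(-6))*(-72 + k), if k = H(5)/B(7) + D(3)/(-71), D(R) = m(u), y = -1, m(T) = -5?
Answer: 38234/71 ≈ 538.51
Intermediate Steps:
D(R) = -5
k = -350/71 (k = 5/(-1) - 5/(-71) = 5*(-1) - 5*(-1/71) = -5 + 5/71 = -350/71 ≈ -4.9296)
(y + 1*(-6))*(-72 + k) = (-1 + 1*(-6))*(-72 - 350/71) = (-1 - 6)*(-5462/71) = -7*(-5462/71) = 38234/71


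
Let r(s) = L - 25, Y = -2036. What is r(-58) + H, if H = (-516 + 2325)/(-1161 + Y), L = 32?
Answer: 20570/3197 ≈ 6.4342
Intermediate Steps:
H = -1809/3197 (H = (-516 + 2325)/(-1161 - 2036) = 1809/(-3197) = 1809*(-1/3197) = -1809/3197 ≈ -0.56584)
r(s) = 7 (r(s) = 32 - 25 = 7)
r(-58) + H = 7 - 1809/3197 = 20570/3197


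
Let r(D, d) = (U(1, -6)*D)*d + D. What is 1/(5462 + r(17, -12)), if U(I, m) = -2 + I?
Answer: 1/5683 ≈ 0.00017596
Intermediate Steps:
r(D, d) = D - D*d (r(D, d) = ((-2 + 1)*D)*d + D = (-D)*d + D = -D*d + D = D - D*d)
1/(5462 + r(17, -12)) = 1/(5462 + 17*(1 - 1*(-12))) = 1/(5462 + 17*(1 + 12)) = 1/(5462 + 17*13) = 1/(5462 + 221) = 1/5683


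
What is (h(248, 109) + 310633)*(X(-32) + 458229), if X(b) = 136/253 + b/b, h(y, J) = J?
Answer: 36025042845892/253 ≈ 1.4239e+11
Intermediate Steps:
X(b) = 389/253 (X(b) = 136*(1/253) + 1 = 136/253 + 1 = 389/253)
(h(248, 109) + 310633)*(X(-32) + 458229) = (109 + 310633)*(389/253 + 458229) = 310742*(115932326/253) = 36025042845892/253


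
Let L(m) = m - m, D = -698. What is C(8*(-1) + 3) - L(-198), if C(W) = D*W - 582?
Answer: 2908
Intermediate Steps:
L(m) = 0
C(W) = -582 - 698*W (C(W) = -698*W - 582 = -582 - 698*W)
C(8*(-1) + 3) - L(-198) = (-582 - 698*(8*(-1) + 3)) - 1*0 = (-582 - 698*(-8 + 3)) + 0 = (-582 - 698*(-5)) + 0 = (-582 + 3490) + 0 = 2908 + 0 = 2908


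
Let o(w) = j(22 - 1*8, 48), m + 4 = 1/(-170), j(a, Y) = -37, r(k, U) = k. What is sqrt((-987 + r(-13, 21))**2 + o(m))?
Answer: 3*sqrt(111107) ≈ 999.98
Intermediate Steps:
m = -681/170 (m = -4 + 1/(-170) = -4 - 1/170 = -681/170 ≈ -4.0059)
o(w) = -37
sqrt((-987 + r(-13, 21))**2 + o(m)) = sqrt((-987 - 13)**2 - 37) = sqrt((-1000)**2 - 37) = sqrt(1000000 - 37) = sqrt(999963) = 3*sqrt(111107)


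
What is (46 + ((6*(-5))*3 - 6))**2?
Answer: 2500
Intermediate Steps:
(46 + ((6*(-5))*3 - 6))**2 = (46 + (-30*3 - 6))**2 = (46 + (-90 - 6))**2 = (46 - 96)**2 = (-50)**2 = 2500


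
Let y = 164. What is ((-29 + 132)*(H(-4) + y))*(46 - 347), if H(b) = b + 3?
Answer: -5053489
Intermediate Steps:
H(b) = 3 + b
((-29 + 132)*(H(-4) + y))*(46 - 347) = ((-29 + 132)*((3 - 4) + 164))*(46 - 347) = (103*(-1 + 164))*(-301) = (103*163)*(-301) = 16789*(-301) = -5053489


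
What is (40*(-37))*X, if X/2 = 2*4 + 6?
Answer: -41440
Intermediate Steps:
X = 28 (X = 2*(2*4 + 6) = 2*(8 + 6) = 2*14 = 28)
(40*(-37))*X = (40*(-37))*28 = -1480*28 = -41440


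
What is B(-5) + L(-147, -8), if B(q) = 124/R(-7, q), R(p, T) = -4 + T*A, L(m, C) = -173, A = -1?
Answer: -49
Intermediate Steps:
R(p, T) = -4 - T (R(p, T) = -4 + T*(-1) = -4 - T)
B(q) = 124/(-4 - q)
B(-5) + L(-147, -8) = -124/(4 - 5) - 173 = -124/(-1) - 173 = -124*(-1) - 173 = 124 - 173 = -49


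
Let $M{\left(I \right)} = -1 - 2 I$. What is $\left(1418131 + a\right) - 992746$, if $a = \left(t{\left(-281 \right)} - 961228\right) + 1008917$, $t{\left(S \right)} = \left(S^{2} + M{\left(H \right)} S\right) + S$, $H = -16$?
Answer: $543043$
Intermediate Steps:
$t{\left(S \right)} = S^{2} + 32 S$ ($t{\left(S \right)} = \left(S^{2} + \left(-1 - -32\right) S\right) + S = \left(S^{2} + \left(-1 + 32\right) S\right) + S = \left(S^{2} + 31 S\right) + S = S^{2} + 32 S$)
$a = 117658$ ($a = \left(- 281 \left(32 - 281\right) - 961228\right) + 1008917 = \left(\left(-281\right) \left(-249\right) - 961228\right) + 1008917 = \left(69969 - 961228\right) + 1008917 = -891259 + 1008917 = 117658$)
$\left(1418131 + a\right) - 992746 = \left(1418131 + 117658\right) - 992746 = 1535789 - 992746 = 543043$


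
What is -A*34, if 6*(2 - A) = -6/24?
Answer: -833/12 ≈ -69.417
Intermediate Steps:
A = 49/24 (A = 2 - (-1)/24 = 2 - ⅙*(-¼) = 2 + 1/24 = 49/24 ≈ 2.0417)
-A*34 = -1*49/24*34 = -49/24*34 = -833/12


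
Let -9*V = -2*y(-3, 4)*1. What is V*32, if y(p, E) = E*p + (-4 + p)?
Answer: -1216/9 ≈ -135.11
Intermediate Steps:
y(p, E) = -4 + p + E*p
V = -38/9 (V = -(-2*(-4 - 3 + 4*(-3)))/9 = -(-2*(-4 - 3 - 12))/9 = -(-2*(-19))/9 = -38/9 ≈ -4.2222)
V*32 = -38/9*32 = -1216/9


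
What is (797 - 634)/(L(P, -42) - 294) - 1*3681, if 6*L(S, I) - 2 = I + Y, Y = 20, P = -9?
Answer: -3283941/892 ≈ -3681.5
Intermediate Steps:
L(S, I) = 11/3 + I/6 (L(S, I) = ⅓ + (I + 20)/6 = ⅓ + (20 + I)/6 = ⅓ + (10/3 + I/6) = 11/3 + I/6)
(797 - 634)/(L(P, -42) - 294) - 1*3681 = (797 - 634)/((11/3 + (⅙)*(-42)) - 294) - 1*3681 = 163/((11/3 - 7) - 294) - 3681 = 163/(-10/3 - 294) - 3681 = 163/(-892/3) - 3681 = 163*(-3/892) - 3681 = -489/892 - 3681 = -3283941/892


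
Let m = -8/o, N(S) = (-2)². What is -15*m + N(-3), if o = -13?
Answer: -68/13 ≈ -5.2308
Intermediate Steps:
N(S) = 4
m = 8/13 (m = -8/(-13) = -8*(-1/13) = 8/13 ≈ 0.61539)
-15*m + N(-3) = -15*8/13 + 4 = -120/13 + 4 = -68/13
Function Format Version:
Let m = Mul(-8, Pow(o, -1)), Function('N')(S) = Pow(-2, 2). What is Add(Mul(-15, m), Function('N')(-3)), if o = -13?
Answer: Rational(-68, 13) ≈ -5.2308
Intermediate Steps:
Function('N')(S) = 4
m = Rational(8, 13) (m = Mul(-8, Pow(-13, -1)) = Mul(-8, Rational(-1, 13)) = Rational(8, 13) ≈ 0.61539)
Add(Mul(-15, m), Function('N')(-3)) = Add(Mul(-15, Rational(8, 13)), 4) = Add(Rational(-120, 13), 4) = Rational(-68, 13)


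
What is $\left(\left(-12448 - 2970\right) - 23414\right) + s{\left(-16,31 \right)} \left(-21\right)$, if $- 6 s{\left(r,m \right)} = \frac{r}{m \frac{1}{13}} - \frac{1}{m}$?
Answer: $- \frac{2409047}{62} \approx -38856.0$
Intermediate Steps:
$s{\left(r,m \right)} = \frac{1}{6 m} - \frac{13 r}{6 m}$ ($s{\left(r,m \right)} = - \frac{\frac{r}{m \frac{1}{13}} - \frac{1}{m}}{6} = - \frac{\frac{r}{\frac{1}{13} m} - \frac{1}{m}}{6} = - \frac{r \frac{13}{m} - \frac{1}{m}}{6} = - \frac{\frac{13 r}{m} - \frac{1}{m}}{6} = - \frac{- \frac{1}{m} + \frac{13 r}{m}}{6} = \frac{1}{6 m} - \frac{13 r}{6 m}$)
$\left(\left(-12448 - 2970\right) - 23414\right) + s{\left(-16,31 \right)} \left(-21\right) = \left(\left(-12448 - 2970\right) - 23414\right) + \frac{1 - -208}{6 \cdot 31} \left(-21\right) = \left(-15418 - 23414\right) + \frac{1}{6} \cdot \frac{1}{31} \left(1 + 208\right) \left(-21\right) = -38832 + \frac{1}{6} \cdot \frac{1}{31} \cdot 209 \left(-21\right) = -38832 + \frac{209}{186} \left(-21\right) = -38832 - \frac{1463}{62} = - \frac{2409047}{62}$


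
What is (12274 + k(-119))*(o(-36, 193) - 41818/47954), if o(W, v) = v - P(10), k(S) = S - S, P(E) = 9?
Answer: 53893403366/23977 ≈ 2.2477e+6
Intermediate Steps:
k(S) = 0
o(W, v) = -9 + v (o(W, v) = v - 1*9 = v - 9 = -9 + v)
(12274 + k(-119))*(o(-36, 193) - 41818/47954) = (12274 + 0)*((-9 + 193) - 41818/47954) = 12274*(184 - 41818*1/47954) = 12274*(184 - 20909/23977) = 12274*(4390859/23977) = 53893403366/23977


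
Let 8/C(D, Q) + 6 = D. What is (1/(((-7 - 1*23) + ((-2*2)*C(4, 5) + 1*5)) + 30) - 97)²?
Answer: 4145296/441 ≈ 9399.8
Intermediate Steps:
C(D, Q) = 8/(-6 + D)
(1/(((-7 - 1*23) + ((-2*2)*C(4, 5) + 1*5)) + 30) - 97)² = (1/(((-7 - 1*23) + ((-2*2)*(8/(-6 + 4)) + 1*5)) + 30) - 97)² = (1/(((-7 - 23) + (-32/(-2) + 5)) + 30) - 97)² = (1/((-30 + (-32*(-1)/2 + 5)) + 30) - 97)² = (1/((-30 + (-4*(-4) + 5)) + 30) - 97)² = (1/((-30 + (16 + 5)) + 30) - 97)² = (1/((-30 + 21) + 30) - 97)² = (1/(-9 + 30) - 97)² = (1/21 - 97)² = (-2036/21)² = 4145296/441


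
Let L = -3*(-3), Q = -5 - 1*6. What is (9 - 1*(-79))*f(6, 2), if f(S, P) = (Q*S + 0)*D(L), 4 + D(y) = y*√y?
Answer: -133584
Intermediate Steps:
Q = -11 (Q = -5 - 6 = -11)
L = 9
D(y) = -4 + y^(3/2) (D(y) = -4 + y*√y = -4 + y^(3/2))
f(S, P) = -253*S (f(S, P) = (-11*S + 0)*(-4 + 9^(3/2)) = (-11*S)*(-4 + 27) = -11*S*23 = -253*S)
(9 - 1*(-79))*f(6, 2) = (9 - 1*(-79))*(-253*6) = (9 + 79)*(-1518) = 88*(-1518) = -133584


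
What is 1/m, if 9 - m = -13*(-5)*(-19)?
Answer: 1/1244 ≈ 0.00080386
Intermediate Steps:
m = 1244 (m = 9 - (-13*(-5))*(-19) = 9 - 65*(-19) = 9 - 1*(-1235) = 9 + 1235 = 1244)
1/m = 1/1244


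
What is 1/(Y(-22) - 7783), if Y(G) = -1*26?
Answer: -1/7809 ≈ -0.00012806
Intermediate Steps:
Y(G) = -26
1/(Y(-22) - 7783) = 1/(-26 - 7783) = 1/(-7809) = -1/7809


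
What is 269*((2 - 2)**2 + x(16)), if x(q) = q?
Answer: 4304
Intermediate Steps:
269*((2 - 2)**2 + x(16)) = 269*((2 - 2)**2 + 16) = 269*(0**2 + 16) = 269*(0 + 16) = 269*16 = 4304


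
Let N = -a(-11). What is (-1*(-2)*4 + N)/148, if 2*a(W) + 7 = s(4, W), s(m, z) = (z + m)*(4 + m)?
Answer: 79/296 ≈ 0.26689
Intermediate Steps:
s(m, z) = (4 + m)*(m + z) (s(m, z) = (m + z)*(4 + m) = (4 + m)*(m + z))
a(W) = 25/2 + 4*W (a(W) = -7/2 + (4² + 4*4 + 4*W + 4*W)/2 = -7/2 + (16 + 16 + 4*W + 4*W)/2 = -7/2 + (32 + 8*W)/2 = -7/2 + (16 + 4*W) = 25/2 + 4*W)
N = 63/2 (N = -(25/2 + 4*(-11)) = -(25/2 - 44) = -1*(-63/2) = 63/2 ≈ 31.500)
(-1*(-2)*4 + N)/148 = (-1*(-2)*4 + 63/2)/148 = (2*4 + 63/2)*(1/148) = (8 + 63/2)*(1/148) = (79/2)*(1/148) = 79/296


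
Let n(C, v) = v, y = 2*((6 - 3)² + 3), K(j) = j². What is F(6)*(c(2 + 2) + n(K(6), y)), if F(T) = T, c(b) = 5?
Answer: 174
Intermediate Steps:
y = 24 (y = 2*(3² + 3) = 2*(9 + 3) = 2*12 = 24)
F(6)*(c(2 + 2) + n(K(6), y)) = 6*(5 + 24) = 6*29 = 174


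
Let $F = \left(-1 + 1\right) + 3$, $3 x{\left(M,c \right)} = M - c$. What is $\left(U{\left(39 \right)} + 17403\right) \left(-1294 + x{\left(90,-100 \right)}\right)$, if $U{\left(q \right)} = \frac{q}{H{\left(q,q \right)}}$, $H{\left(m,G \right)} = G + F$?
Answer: $- \frac{449787130}{21} \approx -2.1418 \cdot 10^{7}$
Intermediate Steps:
$x{\left(M,c \right)} = - \frac{c}{3} + \frac{M}{3}$ ($x{\left(M,c \right)} = \frac{M - c}{3} = - \frac{c}{3} + \frac{M}{3}$)
$F = 3$ ($F = 0 + 3 = 3$)
$H{\left(m,G \right)} = 3 + G$ ($H{\left(m,G \right)} = G + 3 = 3 + G$)
$U{\left(q \right)} = \frac{q}{3 + q}$
$\left(U{\left(39 \right)} + 17403\right) \left(-1294 + x{\left(90,-100 \right)}\right) = \left(\frac{39}{3 + 39} + 17403\right) \left(-1294 + \left(\left(- \frac{1}{3}\right) \left(-100\right) + \frac{1}{3} \cdot 90\right)\right) = \left(\frac{39}{42} + 17403\right) \left(-1294 + \left(\frac{100}{3} + 30\right)\right) = \left(39 \cdot \frac{1}{42} + 17403\right) \left(-1294 + \frac{190}{3}\right) = \left(\frac{13}{14} + 17403\right) \left(- \frac{3692}{3}\right) = \frac{243655}{14} \left(- \frac{3692}{3}\right) = - \frac{449787130}{21}$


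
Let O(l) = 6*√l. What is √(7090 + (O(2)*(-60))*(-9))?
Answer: √(7090 + 3240*√2) ≈ 108.04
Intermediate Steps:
√(7090 + (O(2)*(-60))*(-9)) = √(7090 + ((6*√2)*(-60))*(-9)) = √(7090 - 360*√2*(-9)) = √(7090 + 3240*√2)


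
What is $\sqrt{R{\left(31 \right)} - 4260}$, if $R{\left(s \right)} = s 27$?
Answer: $i \sqrt{3423} \approx 58.506 i$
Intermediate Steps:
$R{\left(s \right)} = 27 s$
$\sqrt{R{\left(31 \right)} - 4260} = \sqrt{27 \cdot 31 - 4260} = \sqrt{837 - 4260} = \sqrt{-3423} = i \sqrt{3423}$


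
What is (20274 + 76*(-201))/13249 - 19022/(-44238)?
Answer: 236562001/293054631 ≈ 0.80723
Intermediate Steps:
(20274 + 76*(-201))/13249 - 19022/(-44238) = (20274 - 15276)*(1/13249) - 19022*(-1/44238) = 4998*(1/13249) + 9511/22119 = 4998/13249 + 9511/22119 = 236562001/293054631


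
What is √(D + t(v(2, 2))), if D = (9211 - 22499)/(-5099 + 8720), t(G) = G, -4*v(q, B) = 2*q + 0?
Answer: I*√61227489/3621 ≈ 2.1609*I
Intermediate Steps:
v(q, B) = -q/2 (v(q, B) = -(2*q + 0)/4 = -q/2)
D = -13288/3621 ≈ -3.6697
√(D + t(v(2, 2))) = √(-13288/3621 - ½*2) = √(-13288/3621 - 1) = √(-16909/3621) = I*√61227489/3621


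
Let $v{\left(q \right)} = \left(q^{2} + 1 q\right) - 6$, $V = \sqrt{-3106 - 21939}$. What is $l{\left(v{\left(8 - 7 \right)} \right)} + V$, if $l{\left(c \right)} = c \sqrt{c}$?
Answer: $i \left(-8 + \sqrt{25045}\right) \approx 150.26 i$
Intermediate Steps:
$V = i \sqrt{25045}$ ($V = \sqrt{-25045} = i \sqrt{25045} \approx 158.26 i$)
$v{\left(q \right)} = -6 + q + q^{2}$ ($v{\left(q \right)} = \left(q^{2} + q\right) - 6 = \left(q + q^{2}\right) - 6 = -6 + q + q^{2}$)
$l{\left(c \right)} = c^{\frac{3}{2}}$
$l{\left(v{\left(8 - 7 \right)} \right)} + V = \left(-6 + \left(8 - 7\right) + \left(8 - 7\right)^{2}\right)^{\frac{3}{2}} + i \sqrt{25045} = \left(-6 + 1 + 1^{2}\right)^{\frac{3}{2}} + i \sqrt{25045} = \left(-6 + 1 + 1\right)^{\frac{3}{2}} + i \sqrt{25045} = \left(-4\right)^{\frac{3}{2}} + i \sqrt{25045} = - 8 i + i \sqrt{25045}$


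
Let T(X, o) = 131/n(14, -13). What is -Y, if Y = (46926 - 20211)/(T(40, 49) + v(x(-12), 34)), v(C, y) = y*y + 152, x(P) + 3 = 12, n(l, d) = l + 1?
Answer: -400725/19751 ≈ -20.289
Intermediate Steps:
n(l, d) = 1 + l
x(P) = 9 (x(P) = -3 + 12 = 9)
T(X, o) = 131/15 (T(X, o) = 131/(1 + 14) = 131/15)
v(C, y) = 152 + y² (v(C, y) = y² + 152 = 152 + y²)
Y = 400725/19751 (Y = (46926 - 20211)/(131/15 + (152 + 34²)) = 26715/(131/15 + (152 + 1156)) = 26715/(131/15 + 1308) = 26715/(19751/15) = 26715*(15/19751) = 400725/19751 ≈ 20.289)
-Y = -1*400725/19751 = -400725/19751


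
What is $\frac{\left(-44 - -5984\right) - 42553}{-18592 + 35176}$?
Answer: $- \frac{36613}{16584} \approx -2.2077$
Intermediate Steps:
$\frac{\left(-44 - -5984\right) - 42553}{-18592 + 35176} = \frac{\left(-44 + 5984\right) - 42553}{16584} = \left(5940 - 42553\right) \frac{1}{16584} = \left(-36613\right) \frac{1}{16584} = - \frac{36613}{16584}$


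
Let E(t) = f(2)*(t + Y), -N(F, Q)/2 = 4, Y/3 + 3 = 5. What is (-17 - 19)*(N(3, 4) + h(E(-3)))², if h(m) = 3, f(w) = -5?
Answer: -900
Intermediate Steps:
Y = 6 (Y = -9 + 3*5 = -9 + 15 = 6)
N(F, Q) = -8 (N(F, Q) = -2*4 = -8)
E(t) = -30 - 5*t (E(t) = -5*(t + 6) = -5*(6 + t) = -30 - 5*t)
(-17 - 19)*(N(3, 4) + h(E(-3)))² = (-17 - 19)*(-8 + 3)² = -36*(-5)² = -36*25 = -900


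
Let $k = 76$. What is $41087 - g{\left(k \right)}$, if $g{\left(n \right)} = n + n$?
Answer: $40935$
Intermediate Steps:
$g{\left(n \right)} = 2 n$
$41087 - g{\left(k \right)} = 41087 - 2 \cdot 76 = 41087 - 152 = 40935$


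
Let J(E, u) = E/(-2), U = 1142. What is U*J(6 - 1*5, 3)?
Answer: -571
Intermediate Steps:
J(E, u) = -E/2 (J(E, u) = E*(-½) = -E/2)
U*J(6 - 1*5, 3) = 1142*(-(6 - 1*5)/2) = 1142*(-(6 - 5)/2) = 1142*(-½*1) = 1142*(-½) = -571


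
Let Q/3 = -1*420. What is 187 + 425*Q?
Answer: -535313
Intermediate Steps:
Q = -1260 (Q = 3*(-1*420) = 3*(-420) = -1260)
187 + 425*Q = 187 + 425*(-1260) = 187 - 535500 = -535313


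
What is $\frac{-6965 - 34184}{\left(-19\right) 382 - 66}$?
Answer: $\frac{41149}{7324} \approx 5.6184$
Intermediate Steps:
$\frac{-6965 - 34184}{\left(-19\right) 382 - 66} = - \frac{41149}{-7258 - 66} = - \frac{41149}{-7324} = \left(-41149\right) \left(- \frac{1}{7324}\right) = \frac{41149}{7324}$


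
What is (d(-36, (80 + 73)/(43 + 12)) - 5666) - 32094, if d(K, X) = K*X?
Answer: -2082308/55 ≈ -37860.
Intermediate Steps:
(d(-36, (80 + 73)/(43 + 12)) - 5666) - 32094 = (-36*(80 + 73)/(43 + 12) - 5666) - 32094 = (-5508/55 - 5666) - 32094 = -317138/55 - 32094 = -2082308/55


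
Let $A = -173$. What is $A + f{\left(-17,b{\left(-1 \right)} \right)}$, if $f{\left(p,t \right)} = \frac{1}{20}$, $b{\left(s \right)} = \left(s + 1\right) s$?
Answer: $- \frac{3459}{20} \approx -172.95$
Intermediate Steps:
$b{\left(s \right)} = s \left(1 + s\right)$ ($b{\left(s \right)} = \left(1 + s\right) s = s \left(1 + s\right)$)
$f{\left(p,t \right)} = \frac{1}{20}$
$A + f{\left(-17,b{\left(-1 \right)} \right)} = -173 + \frac{1}{20} = - \frac{3459}{20}$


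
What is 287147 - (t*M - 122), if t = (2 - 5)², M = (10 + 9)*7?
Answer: 286072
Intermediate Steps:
M = 133 (M = 19*7 = 133)
t = 9 (t = (-3)² = 9)
287147 - (t*M - 122) = 287147 - (9*133 - 122) = 287147 - (1197 - 122) = 287147 - 1*1075 = 287147 - 1075 = 286072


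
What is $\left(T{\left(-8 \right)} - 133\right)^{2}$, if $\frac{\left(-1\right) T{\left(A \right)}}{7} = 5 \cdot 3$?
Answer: $56644$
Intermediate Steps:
$T{\left(A \right)} = -105$ ($T{\left(A \right)} = - 7 \cdot 5 \cdot 3 = \left(-7\right) 15 = -105$)
$\left(T{\left(-8 \right)} - 133\right)^{2} = \left(-105 - 133\right)^{2} = \left(-238\right)^{2} = 56644$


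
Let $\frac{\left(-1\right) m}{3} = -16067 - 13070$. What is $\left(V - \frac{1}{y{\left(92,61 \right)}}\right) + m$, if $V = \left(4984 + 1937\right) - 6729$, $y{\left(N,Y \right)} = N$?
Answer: $\frac{8059475}{92} \approx 87603.0$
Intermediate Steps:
$m = 87411$ ($m = - 3 \left(-16067 - 13070\right) = \left(-3\right) \left(-29137\right) = 87411$)
$V = 192$ ($V = 6921 - 6729 = 192$)
$\left(V - \frac{1}{y{\left(92,61 \right)}}\right) + m = \left(192 - \frac{1}{92}\right) + 87411 = \frac{17663}{92} + 87411 = \frac{8059475}{92}$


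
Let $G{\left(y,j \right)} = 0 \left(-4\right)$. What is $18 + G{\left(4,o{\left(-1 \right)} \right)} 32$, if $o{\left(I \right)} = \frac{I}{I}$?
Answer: $18$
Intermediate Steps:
$o{\left(I \right)} = 1$
$G{\left(y,j \right)} = 0$
$18 + G{\left(4,o{\left(-1 \right)} \right)} 32 = 18 + 0 \cdot 32 = 18 + 0 = 18$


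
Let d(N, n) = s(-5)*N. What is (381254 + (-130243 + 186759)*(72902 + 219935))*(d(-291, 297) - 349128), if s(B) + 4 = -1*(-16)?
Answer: -5835986936822520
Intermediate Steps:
s(B) = 12 (s(B) = -4 - 1*(-16) = -4 + 16 = 12)
d(N, n) = 12*N
(381254 + (-130243 + 186759)*(72902 + 219935))*(d(-291, 297) - 349128) = (381254 + (-130243 + 186759)*(72902 + 219935))*(12*(-291) - 349128) = (381254 + 56516*292837)*(-3492 - 349128) = (381254 + 16549975892)*(-352620) = 16550357146*(-352620) = -5835986936822520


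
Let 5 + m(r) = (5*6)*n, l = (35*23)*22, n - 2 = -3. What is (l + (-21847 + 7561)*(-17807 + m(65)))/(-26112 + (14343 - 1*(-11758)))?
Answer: -23173502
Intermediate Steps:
n = -1 (n = 2 - 3 = -1)
l = 17710 (l = 805*22 = 17710)
m(r) = -35 (m(r) = -5 + (5*6)*(-1) = -5 + 30*(-1) = -5 - 30 = -35)
(l + (-21847 + 7561)*(-17807 + m(65)))/(-26112 + (14343 - 1*(-11758))) = (17710 + (-21847 + 7561)*(-17807 - 35))/(-26112 + (14343 - 1*(-11758))) = (17710 - 14286*(-17842))/(-26112 + (14343 + 11758)) = (17710 + 254890812)/(-26112 + 26101) = 254908522/(-11) = 254908522*(-1/11) = -23173502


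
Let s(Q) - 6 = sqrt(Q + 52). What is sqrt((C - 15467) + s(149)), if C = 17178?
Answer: sqrt(1717 + sqrt(201)) ≈ 41.607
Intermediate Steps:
s(Q) = 6 + sqrt(52 + Q) (s(Q) = 6 + sqrt(Q + 52) = 6 + sqrt(52 + Q))
sqrt((C - 15467) + s(149)) = sqrt((17178 - 15467) + (6 + sqrt(52 + 149))) = sqrt(1711 + (6 + sqrt(201))) = sqrt(1717 + sqrt(201))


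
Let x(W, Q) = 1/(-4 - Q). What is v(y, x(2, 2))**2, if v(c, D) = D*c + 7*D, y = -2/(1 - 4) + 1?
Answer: 169/81 ≈ 2.0864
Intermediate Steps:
y = 5/3 (y = -2/(-3) + 1 = -1/3*(-2) + 1 = 2/3 + 1 = 5/3 ≈ 1.6667)
v(c, D) = 7*D + D*c
v(y, x(2, 2))**2 = ((-1/(4 + 2))*(7 + 5/3))**2 = (-1/6*(26/3))**2 = (-1*1/6*(26/3))**2 = (-1/6*26/3)**2 = (-13/9)**2 = 169/81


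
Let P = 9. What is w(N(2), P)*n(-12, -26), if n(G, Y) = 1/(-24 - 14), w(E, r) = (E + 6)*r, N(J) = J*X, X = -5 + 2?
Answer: 0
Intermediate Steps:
X = -3
N(J) = -3*J (N(J) = J*(-3) = -3*J)
w(E, r) = r*(6 + E) (w(E, r) = (6 + E)*r = r*(6 + E))
n(G, Y) = -1/38 (n(G, Y) = 1/(-38) = -1/38)
w(N(2), P)*n(-12, -26) = (9*(6 - 3*2))*(-1/38) = (9*(6 - 6))*(-1/38) = (9*0)*(-1/38) = 0*(-1/38) = 0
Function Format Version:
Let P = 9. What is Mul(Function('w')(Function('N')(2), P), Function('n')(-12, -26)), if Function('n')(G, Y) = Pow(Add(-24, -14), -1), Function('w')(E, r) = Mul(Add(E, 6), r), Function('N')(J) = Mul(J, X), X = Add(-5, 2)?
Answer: 0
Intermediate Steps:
X = -3
Function('N')(J) = Mul(-3, J) (Function('N')(J) = Mul(J, -3) = Mul(-3, J))
Function('w')(E, r) = Mul(r, Add(6, E)) (Function('w')(E, r) = Mul(Add(6, E), r) = Mul(r, Add(6, E)))
Function('n')(G, Y) = Rational(-1, 38) (Function('n')(G, Y) = Pow(-38, -1) = Rational(-1, 38))
Mul(Function('w')(Function('N')(2), P), Function('n')(-12, -26)) = Mul(Mul(9, Add(6, Mul(-3, 2))), Rational(-1, 38)) = Mul(Mul(9, Add(6, -6)), Rational(-1, 38)) = Mul(Mul(9, 0), Rational(-1, 38)) = Mul(0, Rational(-1, 38)) = 0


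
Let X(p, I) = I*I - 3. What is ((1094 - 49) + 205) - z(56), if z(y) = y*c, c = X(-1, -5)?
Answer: 18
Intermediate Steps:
X(p, I) = -3 + I² (X(p, I) = I² - 3 = -3 + I²)
c = 22 (c = -3 + (-5)² = -3 + 25 = 22)
z(y) = 22*y (z(y) = y*22 = 22*y)
((1094 - 49) + 205) - z(56) = ((1094 - 49) + 205) - 22*56 = (1045 + 205) - 1*1232 = 1250 - 1232 = 18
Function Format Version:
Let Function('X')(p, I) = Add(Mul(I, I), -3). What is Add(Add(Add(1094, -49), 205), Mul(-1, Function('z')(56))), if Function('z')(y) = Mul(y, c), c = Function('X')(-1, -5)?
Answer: 18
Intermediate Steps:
Function('X')(p, I) = Add(-3, Pow(I, 2)) (Function('X')(p, I) = Add(Pow(I, 2), -3) = Add(-3, Pow(I, 2)))
c = 22 (c = Add(-3, Pow(-5, 2)) = Add(-3, 25) = 22)
Function('z')(y) = Mul(22, y) (Function('z')(y) = Mul(y, 22) = Mul(22, y))
Add(Add(Add(1094, -49), 205), Mul(-1, Function('z')(56))) = Add(Add(Add(1094, -49), 205), Mul(-1, Mul(22, 56))) = Add(Add(1045, 205), Mul(-1, 1232)) = Add(1250, -1232) = 18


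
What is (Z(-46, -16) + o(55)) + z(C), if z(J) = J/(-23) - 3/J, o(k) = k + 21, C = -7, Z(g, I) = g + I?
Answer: 2372/161 ≈ 14.733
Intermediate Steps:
Z(g, I) = I + g
o(k) = 21 + k
z(J) = -3/J - J/23 (z(J) = J*(-1/23) - 3/J = -J/23 - 3/J = -3/J - J/23)
(Z(-46, -16) + o(55)) + z(C) = ((-16 - 46) + (21 + 55)) + (-3/(-7) - 1/23*(-7)) = (-62 + 76) + (-3*(-1/7) + 7/23) = 14 + (3/7 + 7/23) = 14 + 118/161 = 2372/161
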